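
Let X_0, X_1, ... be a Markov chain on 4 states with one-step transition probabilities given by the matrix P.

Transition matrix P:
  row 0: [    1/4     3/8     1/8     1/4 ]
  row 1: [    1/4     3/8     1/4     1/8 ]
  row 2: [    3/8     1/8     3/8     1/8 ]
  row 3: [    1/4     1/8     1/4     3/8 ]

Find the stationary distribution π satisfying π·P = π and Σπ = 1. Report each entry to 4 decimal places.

π = [0.2807, 0.2602, 0.2456, 0.2135]

Balance equations π_j = Σ_i π_i·P[i][j]:
  π_0 = 1/4·π_0 + 1/4·π_1 + 3/8·π_2 + 1/4·π_3
  π_1 = 3/8·π_0 + 3/8·π_1 + 1/8·π_2 + 1/8·π_3
  π_2 = 1/8·π_0 + 1/4·π_1 + 3/8·π_2 + 1/4·π_3
  normalize: π_0 + π_1 + π_2 + π_3 = 1
Solving the linear system gives exactly π = [16/57, 89/342, 14/57, 73/342].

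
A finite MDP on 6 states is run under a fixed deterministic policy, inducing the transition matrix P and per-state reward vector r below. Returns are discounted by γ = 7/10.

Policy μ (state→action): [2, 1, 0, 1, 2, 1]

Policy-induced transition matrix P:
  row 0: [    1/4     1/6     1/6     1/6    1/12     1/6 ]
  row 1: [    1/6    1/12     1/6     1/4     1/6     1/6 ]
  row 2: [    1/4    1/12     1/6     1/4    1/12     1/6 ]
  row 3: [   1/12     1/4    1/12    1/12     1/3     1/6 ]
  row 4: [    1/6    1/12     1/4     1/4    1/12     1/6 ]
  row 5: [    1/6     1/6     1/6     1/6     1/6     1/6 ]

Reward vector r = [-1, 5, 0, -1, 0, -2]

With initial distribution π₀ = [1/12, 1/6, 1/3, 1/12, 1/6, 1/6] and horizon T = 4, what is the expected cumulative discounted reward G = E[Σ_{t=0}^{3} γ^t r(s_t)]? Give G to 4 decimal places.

t=0: π = [0.0833, 0.1667, 0.3333, 0.0833, 0.1667, 0.1667], E[r] = 0.3333, γ^t·E[r] = 0.333333, running G = 0.333333
t=1: π = [0.1944, 0.1181, 0.1736, 0.2153, 0.1319, 0.1667], E[r] = -0.1528, γ^t·E[r] = -0.106944, running G = 0.226389
t=2: π = [0.1794, 0.1493, 0.1597, 0.1840, 0.1609, 0.1667], E[r] = 0.0498, γ^t·E[r] = 0.024387, running G = 0.250775
t=3: π = [0.1796, 0.1428, 0.1647, 0.1905, 0.1557, 0.1667], E[r] = 0.0108, γ^t·E[r] = 0.003705, running G = 0.254481

G = 0.2545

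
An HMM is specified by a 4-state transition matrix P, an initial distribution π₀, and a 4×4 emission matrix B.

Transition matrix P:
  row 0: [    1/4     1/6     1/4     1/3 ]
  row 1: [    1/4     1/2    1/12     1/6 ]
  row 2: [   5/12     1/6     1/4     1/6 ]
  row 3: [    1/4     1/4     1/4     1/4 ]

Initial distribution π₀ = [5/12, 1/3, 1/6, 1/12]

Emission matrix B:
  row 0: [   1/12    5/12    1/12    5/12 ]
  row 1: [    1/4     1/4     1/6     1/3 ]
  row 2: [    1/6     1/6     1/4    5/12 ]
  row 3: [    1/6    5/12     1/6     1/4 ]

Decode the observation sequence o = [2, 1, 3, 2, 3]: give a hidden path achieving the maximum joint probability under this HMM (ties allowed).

path = [1, 1, 1, 1, 1]

t=0: δ = [3.472e-02, 5.556e-02, 4.167e-02, 1.389e-02]  (obs o_0=2)
t=1: δ = [7.234e-03, 6.944e-03, 1.736e-03, 4.823e-03]  ψ = [2, 1, 2, 0]  (obs o_1=1)
t=2: δ = [7.535e-04, 1.157e-03, 7.535e-04, 6.028e-04]  ψ = [0, 1, 0, 0]  (obs o_2=3)
t=3: δ = [2.616e-05, 9.645e-05, 4.710e-05, 4.186e-05]  ψ = [2, 1, 0, 0]  (obs o_3=2)
t=4: δ = [1.005e-05, 1.608e-05, 4.906e-06, 4.019e-06]  ψ = [1, 1, 2, 1]  (obs o_4=3)
backtrack: best end state = 1; path = [1, 1, 1, 1, 1]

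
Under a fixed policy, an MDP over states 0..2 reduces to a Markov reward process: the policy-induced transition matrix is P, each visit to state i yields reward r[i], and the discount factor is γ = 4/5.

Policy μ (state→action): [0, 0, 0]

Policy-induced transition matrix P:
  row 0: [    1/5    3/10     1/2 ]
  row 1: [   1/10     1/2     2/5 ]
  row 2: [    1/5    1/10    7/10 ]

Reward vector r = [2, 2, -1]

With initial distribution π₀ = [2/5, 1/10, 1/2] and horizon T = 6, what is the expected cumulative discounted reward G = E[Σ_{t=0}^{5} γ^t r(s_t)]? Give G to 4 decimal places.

G = 1.0820

t=0: π = [0.4000, 0.1000, 0.5000], E[r] = 0.5000, γ^t·E[r] = 0.500000, running G = 0.500000
t=1: π = [0.1900, 0.2200, 0.5900], E[r] = 0.2300, γ^t·E[r] = 0.184000, running G = 0.684000
t=2: π = [0.1780, 0.2260, 0.5960], E[r] = 0.2120, γ^t·E[r] = 0.135680, running G = 0.819680
t=3: π = [0.1774, 0.2260, 0.5966], E[r] = 0.2102, γ^t·E[r] = 0.107622, running G = 0.927302
t=4: π = [0.1774, 0.2259, 0.5967], E[r] = 0.2098, γ^t·E[r] = 0.085950, running G = 1.013253
t=5: π = [0.1774, 0.2258, 0.5968], E[r] = 0.2097, γ^t·E[r] = 0.068725, running G = 1.081978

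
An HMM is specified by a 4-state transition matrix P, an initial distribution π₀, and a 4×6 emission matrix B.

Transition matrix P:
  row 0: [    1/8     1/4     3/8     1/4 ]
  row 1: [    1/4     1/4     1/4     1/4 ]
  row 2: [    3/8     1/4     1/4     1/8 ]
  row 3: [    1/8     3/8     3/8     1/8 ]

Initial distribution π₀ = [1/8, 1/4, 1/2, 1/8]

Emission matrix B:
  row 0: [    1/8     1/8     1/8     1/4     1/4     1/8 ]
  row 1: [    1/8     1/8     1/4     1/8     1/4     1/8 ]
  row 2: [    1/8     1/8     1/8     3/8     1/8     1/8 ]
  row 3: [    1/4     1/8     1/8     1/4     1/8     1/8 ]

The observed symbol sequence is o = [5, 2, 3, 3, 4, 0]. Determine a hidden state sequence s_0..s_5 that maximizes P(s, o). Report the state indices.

path = [2, 0, 2, 2, 0, 3]

t=0: δ = [1.562e-02, 3.125e-02, 6.250e-02, 1.562e-02]  (obs o_0=5)
t=1: δ = [2.930e-03, 3.906e-03, 1.953e-03, 9.766e-04]  ψ = [2, 2, 2, 1]  (obs o_1=2)
t=2: δ = [2.441e-04, 1.221e-04, 4.120e-04, 2.441e-04]  ψ = [1, 1, 0, 1]  (obs o_2=3)
t=3: δ = [3.862e-05, 1.287e-05, 3.862e-05, 1.526e-05]  ψ = [2, 2, 2, 0]  (obs o_3=3)
t=4: δ = [3.621e-06, 2.414e-06, 1.810e-06, 1.207e-06]  ψ = [2, 0, 0, 0]  (obs o_4=4)
t=5: δ = [8.487e-08, 1.132e-07, 1.697e-07, 2.263e-07]  ψ = [2, 0, 0, 0]  (obs o_5=0)
backtrack: best end state = 3; path = [2, 0, 2, 2, 0, 3]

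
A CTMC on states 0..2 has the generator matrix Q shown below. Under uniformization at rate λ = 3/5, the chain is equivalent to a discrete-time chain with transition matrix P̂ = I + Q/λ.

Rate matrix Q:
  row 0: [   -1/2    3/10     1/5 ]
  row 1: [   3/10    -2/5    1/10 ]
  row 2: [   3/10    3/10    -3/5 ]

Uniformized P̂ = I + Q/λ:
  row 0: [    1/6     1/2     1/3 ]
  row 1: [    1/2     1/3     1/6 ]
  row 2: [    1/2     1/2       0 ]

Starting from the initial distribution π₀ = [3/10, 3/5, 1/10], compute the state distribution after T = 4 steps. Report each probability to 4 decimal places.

t=0: π = [0.3000, 0.6000, 0.1000]
t=1: π = [0.4000, 0.4000, 0.2000]
t=2: π = [0.3667, 0.4333, 0.2000]
t=3: π = [0.3778, 0.4278, 0.1944]
t=4: π = [0.3741, 0.4287, 0.1972]

π = [0.3741, 0.4287, 0.1972]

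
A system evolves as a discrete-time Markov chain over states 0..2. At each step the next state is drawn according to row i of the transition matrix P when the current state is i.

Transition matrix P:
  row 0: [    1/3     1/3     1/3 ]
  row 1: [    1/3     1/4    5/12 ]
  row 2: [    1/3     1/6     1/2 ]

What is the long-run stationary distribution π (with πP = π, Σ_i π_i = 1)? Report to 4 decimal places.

π = [0.3333, 0.2424, 0.4242]

Balance equations π_j = Σ_i π_i·P[i][j]:
  π_0 = 1/3·π_0 + 1/3·π_1 + 1/3·π_2
  π_1 = 1/3·π_0 + 1/4·π_1 + 1/6·π_2
  normalize: π_0 + π_1 + π_2 = 1
Solving the linear system gives exactly π = [1/3, 8/33, 14/33].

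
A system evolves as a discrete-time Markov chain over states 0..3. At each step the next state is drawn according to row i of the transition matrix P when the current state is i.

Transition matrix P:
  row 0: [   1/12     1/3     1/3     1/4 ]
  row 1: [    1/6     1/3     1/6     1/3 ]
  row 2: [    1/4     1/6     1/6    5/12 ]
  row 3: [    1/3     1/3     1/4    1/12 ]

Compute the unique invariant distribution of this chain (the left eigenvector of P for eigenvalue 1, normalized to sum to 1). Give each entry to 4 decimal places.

π = [0.2123, 0.2959, 0.2243, 0.2675]

Balance equations π_j = Σ_i π_i·P[i][j]:
  π_0 = 1/12·π_0 + 1/6·π_1 + 1/4·π_2 + 1/3·π_3
  π_1 = 1/3·π_0 + 1/3·π_1 + 1/6·π_2 + 1/3·π_3
  π_2 = 1/3·π_0 + 1/6·π_1 + 1/6·π_2 + 1/4·π_3
  normalize: π_0 + π_1 + π_2 + π_3 = 1
Solving the linear system gives exactly π = [246/1159, 343/1159, 260/1159, 310/1159].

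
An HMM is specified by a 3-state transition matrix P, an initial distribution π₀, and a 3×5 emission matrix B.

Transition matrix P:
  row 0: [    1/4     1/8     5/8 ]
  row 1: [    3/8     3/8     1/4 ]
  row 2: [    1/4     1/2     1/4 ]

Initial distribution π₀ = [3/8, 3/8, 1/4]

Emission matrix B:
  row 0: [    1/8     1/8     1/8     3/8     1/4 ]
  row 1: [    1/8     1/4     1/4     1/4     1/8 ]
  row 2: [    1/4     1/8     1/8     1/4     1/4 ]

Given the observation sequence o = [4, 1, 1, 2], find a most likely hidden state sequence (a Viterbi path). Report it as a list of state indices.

t=0: δ = [9.375e-02, 4.688e-02, 6.250e-02]  (obs o_0=4)
t=1: δ = [2.930e-03, 7.812e-03, 7.324e-03]  ψ = [0, 2, 0]  (obs o_1=1)
t=2: δ = [3.662e-04, 9.155e-04, 2.441e-04]  ψ = [1, 2, 1]  (obs o_2=1)
t=3: δ = [4.292e-05, 8.583e-05, 2.861e-05]  ψ = [1, 1, 0]  (obs o_3=2)
backtrack: best end state = 1; path = [0, 2, 1, 1]

path = [0, 2, 1, 1]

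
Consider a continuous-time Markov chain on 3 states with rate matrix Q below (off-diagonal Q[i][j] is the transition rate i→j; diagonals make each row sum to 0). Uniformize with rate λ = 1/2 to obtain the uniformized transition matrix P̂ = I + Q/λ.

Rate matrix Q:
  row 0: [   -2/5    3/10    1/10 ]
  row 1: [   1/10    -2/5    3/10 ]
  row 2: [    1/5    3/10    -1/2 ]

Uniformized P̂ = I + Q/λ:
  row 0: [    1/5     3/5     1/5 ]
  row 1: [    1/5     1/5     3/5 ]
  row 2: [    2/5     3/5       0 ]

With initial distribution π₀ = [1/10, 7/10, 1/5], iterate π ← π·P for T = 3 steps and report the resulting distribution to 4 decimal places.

π = [0.2480, 0.4112, 0.3408]

t=0: π = [0.1000, 0.7000, 0.2000]
t=1: π = [0.2400, 0.3200, 0.4400]
t=2: π = [0.2880, 0.4720, 0.2400]
t=3: π = [0.2480, 0.4112, 0.3408]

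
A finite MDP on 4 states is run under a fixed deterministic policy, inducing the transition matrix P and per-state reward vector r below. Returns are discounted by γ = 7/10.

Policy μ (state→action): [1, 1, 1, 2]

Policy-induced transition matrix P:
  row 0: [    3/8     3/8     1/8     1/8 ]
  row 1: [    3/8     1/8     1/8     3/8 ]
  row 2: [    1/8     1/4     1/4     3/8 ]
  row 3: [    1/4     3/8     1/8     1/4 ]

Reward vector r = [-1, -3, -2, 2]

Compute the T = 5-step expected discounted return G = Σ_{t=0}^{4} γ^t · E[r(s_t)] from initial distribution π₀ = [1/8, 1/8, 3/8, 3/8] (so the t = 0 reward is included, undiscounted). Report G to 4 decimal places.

t=0: π = [0.1250, 0.1250, 0.3750, 0.3750], E[r] = -0.5000, γ^t·E[r] = -0.500000, running G = -0.500000
t=1: π = [0.2344, 0.2969, 0.1719, 0.2969], E[r] = -0.8750, γ^t·E[r] = -0.612500, running G = -1.112500
t=2: π = [0.2949, 0.2793, 0.1465, 0.2793], E[r] = -0.8672, γ^t·E[r] = -0.424922, running G = -1.537422
t=3: π = [0.3035, 0.2869, 0.1433, 0.2664], E[r] = -0.9180, γ^t·E[r] = -0.314863, running G = -1.852285
t=4: π = [0.3059, 0.2854, 0.1429, 0.2658], E[r] = -0.9161, γ^t·E[r] = -0.219965, running G = -2.072250

G = -2.0722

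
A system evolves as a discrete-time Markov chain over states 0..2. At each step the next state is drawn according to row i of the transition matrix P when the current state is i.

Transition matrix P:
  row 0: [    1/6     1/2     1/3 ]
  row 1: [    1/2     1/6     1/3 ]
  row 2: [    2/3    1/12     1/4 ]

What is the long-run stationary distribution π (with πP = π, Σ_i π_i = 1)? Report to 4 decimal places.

π = [0.4135, 0.2788, 0.3077]

Balance equations π_j = Σ_i π_i·P[i][j]:
  π_0 = 1/6·π_0 + 1/2·π_1 + 2/3·π_2
  π_1 = 1/2·π_0 + 1/6·π_1 + 1/12·π_2
  normalize: π_0 + π_1 + π_2 = 1
Solving the linear system gives exactly π = [43/104, 29/104, 4/13].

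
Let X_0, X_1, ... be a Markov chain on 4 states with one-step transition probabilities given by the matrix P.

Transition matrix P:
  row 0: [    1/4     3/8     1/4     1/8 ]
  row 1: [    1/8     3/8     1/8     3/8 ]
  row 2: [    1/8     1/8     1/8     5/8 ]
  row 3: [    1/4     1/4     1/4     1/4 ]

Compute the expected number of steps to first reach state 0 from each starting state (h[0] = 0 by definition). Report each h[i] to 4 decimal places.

First-step conditioning: h[0] = 0; for i ≠ 0, h[i] = 1 + Σ_k P[i][k]·h[k].
  h[1] = 1 + 3/8·h[1] + 1/8·h[2] + 3/8·h[3]
  h[2] = 1 + 1/8·h[1] + 1/8·h[2] + 5/8·h[3]
  h[3] = 1 + 1/4·h[1] + 1/4·h[2] + 1/4·h[3]
Solving the 3×3 linear system over states ≠ 0 gives exactly h = [0, 35/6, 17/3, 31/6] (h[0] = 0 is the target).

h = [0.0000, 5.8333, 5.6667, 5.1667]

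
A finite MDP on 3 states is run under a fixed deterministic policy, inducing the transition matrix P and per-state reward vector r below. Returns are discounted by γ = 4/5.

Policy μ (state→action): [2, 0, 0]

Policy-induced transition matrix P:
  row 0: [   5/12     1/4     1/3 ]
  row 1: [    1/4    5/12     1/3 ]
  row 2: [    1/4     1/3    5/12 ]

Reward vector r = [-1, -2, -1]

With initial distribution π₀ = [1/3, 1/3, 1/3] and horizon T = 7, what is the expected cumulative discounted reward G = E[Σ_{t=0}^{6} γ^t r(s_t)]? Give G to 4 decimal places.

G = -5.2745

t=0: π = [0.3333, 0.3333, 0.3333], E[r] = -1.3333, γ^t·E[r] = -1.333333, running G = -1.333333
t=1: π = [0.3056, 0.3333, 0.3611], E[r] = -1.3333, γ^t·E[r] = -1.066667, running G = -2.400000
t=2: π = [0.3009, 0.3356, 0.3634], E[r] = -1.3356, γ^t·E[r] = -0.854815, running G = -3.254815
t=3: π = [0.3002, 0.3362, 0.3636], E[r] = -1.3362, γ^t·E[r] = -0.684148, running G = -3.938963
t=4: π = [0.3000, 0.3363, 0.3636], E[r] = -1.3363, γ^t·E[r] = -0.547365, running G = -4.486328
t=5: π = [0.3000, 0.3364, 0.3636], E[r] = -1.3364, γ^t·E[r] = -0.437898, running G = -4.924226
t=6: π = [0.3000, 0.3364, 0.3636], E[r] = -1.3364, γ^t·E[r] = -0.350320, running G = -5.274545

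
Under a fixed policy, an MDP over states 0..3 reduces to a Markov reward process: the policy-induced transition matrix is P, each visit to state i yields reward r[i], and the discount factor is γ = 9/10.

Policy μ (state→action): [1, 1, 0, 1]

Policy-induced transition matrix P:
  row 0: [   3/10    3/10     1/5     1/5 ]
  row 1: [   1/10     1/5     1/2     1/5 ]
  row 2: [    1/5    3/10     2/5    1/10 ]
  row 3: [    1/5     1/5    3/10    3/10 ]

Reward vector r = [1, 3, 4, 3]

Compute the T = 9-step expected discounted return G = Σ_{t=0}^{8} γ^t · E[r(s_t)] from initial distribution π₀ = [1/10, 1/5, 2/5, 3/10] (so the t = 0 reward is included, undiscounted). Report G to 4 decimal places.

G = 18.4879

t=0: π = [0.1000, 0.2000, 0.4000, 0.3000], E[r] = 3.2000, γ^t·E[r] = 3.200000, running G = 3.200000
t=1: π = [0.1900, 0.2500, 0.3700, 0.1900], E[r] = 2.9900, γ^t·E[r] = 2.691000, running G = 5.891000
t=2: π = [0.1940, 0.2560, 0.3680, 0.1820], E[r] = 2.9800, γ^t·E[r] = 2.413800, running G = 8.304800
t=3: π = [0.1938, 0.2562, 0.3686, 0.1814], E[r] = 2.9810, γ^t·E[r] = 2.173149, running G = 10.477949
t=4: π = [0.1938, 0.2562, 0.3687, 0.1813], E[r] = 2.9812, γ^t·E[r] = 1.955965, running G = 12.433914
t=5: π = [0.1938, 0.2562, 0.3687, 0.1813], E[r] = 2.9812, γ^t·E[r] = 1.760392, running G = 14.194307
t=6: π = [0.1938, 0.2562, 0.3687, 0.1813], E[r] = 2.9812, γ^t·E[r] = 1.584357, running G = 15.778664
t=7: π = [0.1938, 0.2562, 0.3687, 0.1813], E[r] = 2.9812, γ^t·E[r] = 1.425922, running G = 17.204587
t=8: π = [0.1938, 0.2562, 0.3687, 0.1813], E[r] = 2.9812, γ^t·E[r] = 1.283330, running G = 18.487917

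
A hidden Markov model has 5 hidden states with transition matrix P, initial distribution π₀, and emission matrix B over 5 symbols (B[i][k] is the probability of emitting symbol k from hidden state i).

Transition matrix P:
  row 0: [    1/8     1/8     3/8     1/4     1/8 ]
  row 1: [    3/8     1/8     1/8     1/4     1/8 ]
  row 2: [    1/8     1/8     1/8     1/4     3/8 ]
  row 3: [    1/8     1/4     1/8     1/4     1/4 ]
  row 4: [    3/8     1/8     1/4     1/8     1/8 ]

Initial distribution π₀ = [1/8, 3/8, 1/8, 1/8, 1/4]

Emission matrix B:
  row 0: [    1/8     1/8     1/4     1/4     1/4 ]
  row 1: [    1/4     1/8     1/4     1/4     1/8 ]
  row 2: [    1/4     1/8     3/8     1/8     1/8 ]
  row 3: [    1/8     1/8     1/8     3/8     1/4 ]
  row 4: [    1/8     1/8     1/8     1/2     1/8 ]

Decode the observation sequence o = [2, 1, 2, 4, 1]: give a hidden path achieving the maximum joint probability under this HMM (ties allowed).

t=0: δ = [3.125e-02, 9.375e-02, 4.688e-02, 1.562e-02, 3.125e-02]  (obs o_0=2)
t=1: δ = [4.395e-03, 1.465e-03, 1.465e-03, 2.930e-03, 2.197e-03]  ψ = [1, 1, 0, 1, 2]  (obs o_1=1)
t=2: δ = [2.060e-04, 1.831e-04, 6.180e-04, 1.373e-04, 9.155e-05]  ψ = [4, 3, 0, 0, 3]  (obs o_2=2)
t=3: δ = [1.931e-05, 9.656e-06, 9.656e-06, 3.862e-05, 2.897e-05]  ψ = [2, 2, 0, 2, 2]  (obs o_3=4)
t=4: δ = [1.358e-06, 1.207e-06, 9.052e-07, 1.207e-06, 1.207e-06]  ψ = [4, 3, 0, 3, 3]  (obs o_4=1)
backtrack: best end state = 0; path = [1, 0, 2, 4, 0]

path = [1, 0, 2, 4, 0]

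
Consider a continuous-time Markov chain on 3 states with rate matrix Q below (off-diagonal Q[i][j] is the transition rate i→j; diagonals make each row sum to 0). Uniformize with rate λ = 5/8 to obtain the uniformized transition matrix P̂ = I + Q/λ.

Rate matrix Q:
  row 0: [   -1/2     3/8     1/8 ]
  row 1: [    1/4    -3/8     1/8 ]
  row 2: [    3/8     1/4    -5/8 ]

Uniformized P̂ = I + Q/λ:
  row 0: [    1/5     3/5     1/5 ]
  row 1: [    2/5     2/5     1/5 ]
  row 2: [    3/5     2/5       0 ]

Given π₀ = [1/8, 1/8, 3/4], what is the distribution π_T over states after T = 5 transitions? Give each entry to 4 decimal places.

π = [0.3621, 0.4714, 0.1665]

t=0: π = [0.1250, 0.1250, 0.7500]
t=1: π = [0.5250, 0.4250, 0.0500]
t=2: π = [0.3050, 0.5050, 0.1900]
t=3: π = [0.3770, 0.4610, 0.1620]
t=4: π = [0.3570, 0.4754, 0.1676]
t=5: π = [0.3621, 0.4714, 0.1665]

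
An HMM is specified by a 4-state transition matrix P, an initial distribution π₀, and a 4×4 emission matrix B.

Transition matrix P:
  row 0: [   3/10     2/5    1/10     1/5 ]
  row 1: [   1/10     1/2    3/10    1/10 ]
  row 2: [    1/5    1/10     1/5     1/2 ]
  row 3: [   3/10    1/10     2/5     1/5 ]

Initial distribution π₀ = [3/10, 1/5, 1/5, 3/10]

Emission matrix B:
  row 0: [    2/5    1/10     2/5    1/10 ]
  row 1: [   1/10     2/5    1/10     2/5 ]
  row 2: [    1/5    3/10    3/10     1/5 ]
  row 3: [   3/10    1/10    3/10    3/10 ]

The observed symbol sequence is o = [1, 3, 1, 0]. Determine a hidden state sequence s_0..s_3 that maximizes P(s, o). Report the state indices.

path = [1, 1, 2, 3]

t=0: δ = [3.000e-02, 8.000e-02, 6.000e-02, 3.000e-02]  (obs o_0=1)
t=1: δ = [1.200e-03, 1.600e-02, 4.800e-03, 9.000e-03]  ψ = [2, 1, 1, 2]  (obs o_1=3)
t=2: δ = [2.700e-04, 3.200e-03, 1.440e-03, 2.400e-04]  ψ = [3, 1, 1, 2]  (obs o_2=1)
t=3: δ = [1.280e-04, 1.600e-04, 1.920e-04, 2.160e-04]  ψ = [1, 1, 1, 2]  (obs o_3=0)
backtrack: best end state = 3; path = [1, 1, 2, 3]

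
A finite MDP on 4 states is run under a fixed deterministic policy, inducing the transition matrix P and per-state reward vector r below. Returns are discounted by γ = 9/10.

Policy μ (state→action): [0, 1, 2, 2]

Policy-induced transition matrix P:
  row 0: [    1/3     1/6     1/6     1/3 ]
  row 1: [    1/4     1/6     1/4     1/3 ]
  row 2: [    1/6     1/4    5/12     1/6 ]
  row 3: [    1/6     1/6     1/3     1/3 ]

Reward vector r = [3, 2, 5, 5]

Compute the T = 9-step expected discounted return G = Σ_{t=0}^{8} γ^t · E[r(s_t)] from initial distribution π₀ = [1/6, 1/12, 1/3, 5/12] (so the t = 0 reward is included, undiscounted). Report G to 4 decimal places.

G = 24.8689

t=0: π = [0.1667, 0.0833, 0.3333, 0.4167], E[r] = 4.4167, γ^t·E[r] = 4.416667, running G = 4.416667
t=1: π = [0.2014, 0.1944, 0.3264, 0.2778], E[r] = 4.0139, γ^t·E[r] = 3.612500, running G = 8.029167
t=2: π = [0.2164, 0.1939, 0.3108, 0.2789], E[r] = 3.9855, γ^t·E[r] = 3.228281, running G = 11.257448
t=3: π = [0.2189, 0.1926, 0.3070, 0.2815], E[r] = 3.9845, γ^t·E[r] = 2.904715, running G = 14.162163
t=4: π = [0.2192, 0.1923, 0.3064, 0.2822], E[r] = 3.9849, γ^t·E[r] = 2.614465, running G = 16.776628
t=5: π = [0.2192, 0.1922, 0.3063, 0.2823], E[r] = 3.9850, γ^t·E[r] = 2.353081, running G = 19.129708
t=6: π = [0.2192, 0.1922, 0.3063, 0.2823], E[r] = 3.9850, γ^t·E[r] = 2.117783, running G = 21.247491
t=7: π = [0.2192, 0.1922, 0.3063, 0.2823], E[r] = 3.9850, γ^t·E[r] = 1.906006, running G = 23.153497
t=8: π = [0.2192, 0.1922, 0.3063, 0.2823], E[r] = 3.9850, γ^t·E[r] = 1.715405, running G = 24.868902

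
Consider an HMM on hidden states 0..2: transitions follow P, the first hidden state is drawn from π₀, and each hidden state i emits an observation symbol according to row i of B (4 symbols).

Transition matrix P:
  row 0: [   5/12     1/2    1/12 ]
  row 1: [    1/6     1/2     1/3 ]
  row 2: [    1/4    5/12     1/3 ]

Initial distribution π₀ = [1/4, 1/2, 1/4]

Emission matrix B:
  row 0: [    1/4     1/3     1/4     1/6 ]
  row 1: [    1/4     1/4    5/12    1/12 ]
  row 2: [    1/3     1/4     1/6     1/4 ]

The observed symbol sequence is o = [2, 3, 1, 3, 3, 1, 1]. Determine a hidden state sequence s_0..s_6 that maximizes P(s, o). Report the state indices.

t=0: δ = [6.250e-02, 2.083e-01, 4.167e-02]  (obs o_0=2)
t=1: δ = [5.787e-03, 8.681e-03, 1.736e-02]  ψ = [1, 1, 1]  (obs o_1=3)
t=2: δ = [1.447e-03, 1.808e-03, 1.447e-03]  ψ = [2, 2, 2]  (obs o_2=1)
t=3: δ = [1.005e-04, 7.535e-05, 1.507e-04]  ψ = [0, 1, 1]  (obs o_3=3)
t=4: δ = [6.977e-06, 5.233e-06, 1.256e-05]  ψ = [0, 2, 2]  (obs o_4=3)
t=5: δ = [1.047e-06, 1.308e-06, 1.047e-06]  ψ = [2, 2, 2]  (obs o_5=1)
t=6: δ = [1.454e-07, 1.635e-07, 1.090e-07]  ψ = [0, 1, 1]  (obs o_6=1)
backtrack: best end state = 1; path = [1, 2, 1, 2, 2, 1, 1]

path = [1, 2, 1, 2, 2, 1, 1]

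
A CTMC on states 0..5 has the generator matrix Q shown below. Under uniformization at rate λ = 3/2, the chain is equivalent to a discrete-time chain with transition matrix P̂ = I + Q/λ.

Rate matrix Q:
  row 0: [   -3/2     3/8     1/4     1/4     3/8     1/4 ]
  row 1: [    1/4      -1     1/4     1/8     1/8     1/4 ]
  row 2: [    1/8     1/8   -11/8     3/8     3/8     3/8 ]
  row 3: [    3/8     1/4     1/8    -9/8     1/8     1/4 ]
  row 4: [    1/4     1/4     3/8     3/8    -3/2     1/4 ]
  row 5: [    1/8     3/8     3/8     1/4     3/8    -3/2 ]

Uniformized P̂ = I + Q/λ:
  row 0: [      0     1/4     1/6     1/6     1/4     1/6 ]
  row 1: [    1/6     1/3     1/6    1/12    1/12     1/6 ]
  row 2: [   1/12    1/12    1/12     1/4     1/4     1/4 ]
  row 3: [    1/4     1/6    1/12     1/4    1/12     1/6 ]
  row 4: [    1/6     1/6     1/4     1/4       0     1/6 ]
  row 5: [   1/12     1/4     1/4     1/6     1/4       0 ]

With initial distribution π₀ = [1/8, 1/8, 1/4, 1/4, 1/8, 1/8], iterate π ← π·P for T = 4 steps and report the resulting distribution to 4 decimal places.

π = [0.1339, 0.2126, 0.1624, 0.1906, 0.1462, 0.1543]

t=0: π = [0.1250, 0.1250, 0.2500, 0.2500, 0.1250, 0.1250]
t=1: π = [0.1354, 0.1875, 0.1458, 0.2083, 0.1563, 0.1667]
t=2: π = [0.1354, 0.2109, 0.1641, 0.1936, 0.1450, 0.1510]
t=3: π = [0.1340, 0.2120, 0.1615, 0.1910, 0.1463, 0.1552]
t=4: π = [0.1339, 0.2126, 0.1624, 0.1906, 0.1462, 0.1543]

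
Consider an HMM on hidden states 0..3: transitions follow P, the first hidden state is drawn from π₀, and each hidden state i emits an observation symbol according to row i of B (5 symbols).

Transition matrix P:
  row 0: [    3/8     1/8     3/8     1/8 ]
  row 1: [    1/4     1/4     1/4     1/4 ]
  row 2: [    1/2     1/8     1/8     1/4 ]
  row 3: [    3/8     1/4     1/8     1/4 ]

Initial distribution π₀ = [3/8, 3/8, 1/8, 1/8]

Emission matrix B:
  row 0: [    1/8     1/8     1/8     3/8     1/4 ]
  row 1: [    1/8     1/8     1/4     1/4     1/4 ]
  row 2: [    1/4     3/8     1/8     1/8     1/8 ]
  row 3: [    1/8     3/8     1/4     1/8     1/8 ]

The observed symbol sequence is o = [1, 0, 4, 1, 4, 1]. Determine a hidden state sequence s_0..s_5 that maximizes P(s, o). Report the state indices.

path = [0, 2, 0, 2, 0, 2]

t=0: δ = [4.688e-02, 4.688e-02, 4.688e-02, 4.688e-02]  (obs o_0=1)
t=1: δ = [2.930e-03, 1.465e-03, 4.395e-03, 1.465e-03]  ψ = [2, 1, 0, 1]  (obs o_1=0)
t=2: δ = [5.493e-04, 1.373e-04, 1.373e-04, 1.373e-04]  ψ = [2, 2, 0, 2]  (obs o_2=4)
t=3: δ = [2.575e-05, 8.583e-06, 7.725e-05, 2.575e-05]  ψ = [0, 0, 0, 0]  (obs o_3=1)
t=4: δ = [9.656e-06, 2.414e-06, 1.207e-06, 2.414e-06]  ψ = [2, 2, 0, 2]  (obs o_4=4)
t=5: δ = [4.526e-07, 1.509e-07, 1.358e-06, 4.526e-07]  ψ = [0, 0, 0, 0]  (obs o_5=1)
backtrack: best end state = 2; path = [0, 2, 0, 2, 0, 2]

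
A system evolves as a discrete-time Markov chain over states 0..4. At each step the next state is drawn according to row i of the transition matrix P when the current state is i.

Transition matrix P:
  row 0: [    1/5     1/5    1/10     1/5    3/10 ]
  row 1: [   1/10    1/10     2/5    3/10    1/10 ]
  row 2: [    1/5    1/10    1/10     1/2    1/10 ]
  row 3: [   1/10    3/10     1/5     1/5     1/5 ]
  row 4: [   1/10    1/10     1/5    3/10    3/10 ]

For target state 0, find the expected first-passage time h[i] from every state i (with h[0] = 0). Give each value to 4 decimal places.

First-step conditioning: h[0] = 0; for i ≠ 0, h[i] = 1 + Σ_k P[i][k]·h[k].
  h[1] = 1 + 1/10·h[1] + 2/5·h[2] + 3/10·h[3] + 1/10·h[4]
  h[2] = 1 + 1/10·h[1] + 1/10·h[2] + 1/2·h[3] + 1/10·h[4]
  h[3] = 1 + 3/10·h[1] + 1/5·h[2] + 1/5·h[3] + 1/5·h[4]
  h[4] = 1 + 1/10·h[1] + 1/5·h[2] + 3/10·h[3] + 3/10·h[4]
Solving the 4×4 linear system over states ≠ 0 gives exactly h = [0, 1475/182, 15/2, 2995/364, 3005/364] (h[0] = 0 is the target).

h = [0.0000, 8.1044, 7.5000, 8.2280, 8.2555]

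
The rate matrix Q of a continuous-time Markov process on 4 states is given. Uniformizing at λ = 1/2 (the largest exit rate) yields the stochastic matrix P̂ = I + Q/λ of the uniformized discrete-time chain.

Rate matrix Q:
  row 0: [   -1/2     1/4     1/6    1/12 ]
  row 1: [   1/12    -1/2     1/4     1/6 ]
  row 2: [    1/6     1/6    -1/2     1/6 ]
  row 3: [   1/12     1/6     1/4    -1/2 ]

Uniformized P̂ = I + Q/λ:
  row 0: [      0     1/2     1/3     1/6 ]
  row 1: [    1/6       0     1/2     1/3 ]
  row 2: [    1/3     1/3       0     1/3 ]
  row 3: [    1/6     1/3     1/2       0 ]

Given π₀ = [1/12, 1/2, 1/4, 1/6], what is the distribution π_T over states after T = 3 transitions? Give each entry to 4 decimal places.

t=0: π = [0.0833, 0.5000, 0.2500, 0.1667]
t=1: π = [0.1944, 0.1806, 0.3611, 0.2639]
t=2: π = [0.1944, 0.3056, 0.2870, 0.2130]
t=3: π = [0.1821, 0.2639, 0.3241, 0.2299]

π = [0.1821, 0.2639, 0.3241, 0.2299]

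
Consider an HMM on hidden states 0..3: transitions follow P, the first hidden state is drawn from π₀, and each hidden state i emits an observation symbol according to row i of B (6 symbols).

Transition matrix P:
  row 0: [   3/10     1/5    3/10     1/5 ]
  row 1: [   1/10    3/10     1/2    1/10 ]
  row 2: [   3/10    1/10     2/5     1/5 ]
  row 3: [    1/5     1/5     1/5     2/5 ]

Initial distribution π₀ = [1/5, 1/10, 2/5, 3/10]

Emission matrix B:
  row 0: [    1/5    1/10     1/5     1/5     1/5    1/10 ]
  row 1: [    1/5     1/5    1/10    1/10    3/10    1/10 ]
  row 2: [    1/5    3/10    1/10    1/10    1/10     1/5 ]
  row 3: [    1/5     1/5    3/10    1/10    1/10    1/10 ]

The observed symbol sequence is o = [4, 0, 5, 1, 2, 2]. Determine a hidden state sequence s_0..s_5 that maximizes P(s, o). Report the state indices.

path = [2, 2, 2, 2, 3, 3]

t=0: δ = [4.000e-02, 3.000e-02, 4.000e-02, 3.000e-02]  (obs o_0=4)
t=1: δ = [2.400e-03, 1.800e-03, 3.200e-03, 2.400e-03]  ψ = [0, 1, 2, 3]  (obs o_1=0)
t=2: δ = [9.600e-05, 5.400e-05, 2.560e-04, 9.600e-05]  ψ = [2, 1, 2, 3]  (obs o_2=5)
t=3: δ = [7.680e-06, 5.120e-06, 3.072e-05, 1.024e-05]  ψ = [2, 2, 2, 2]  (obs o_3=1)
t=4: δ = [1.843e-06, 3.072e-07, 1.229e-06, 1.843e-06]  ψ = [2, 2, 2, 2]  (obs o_4=2)
t=5: δ = [1.106e-07, 3.686e-08, 5.530e-08, 2.212e-07]  ψ = [0, 0, 0, 3]  (obs o_5=2)
backtrack: best end state = 3; path = [2, 2, 2, 2, 3, 3]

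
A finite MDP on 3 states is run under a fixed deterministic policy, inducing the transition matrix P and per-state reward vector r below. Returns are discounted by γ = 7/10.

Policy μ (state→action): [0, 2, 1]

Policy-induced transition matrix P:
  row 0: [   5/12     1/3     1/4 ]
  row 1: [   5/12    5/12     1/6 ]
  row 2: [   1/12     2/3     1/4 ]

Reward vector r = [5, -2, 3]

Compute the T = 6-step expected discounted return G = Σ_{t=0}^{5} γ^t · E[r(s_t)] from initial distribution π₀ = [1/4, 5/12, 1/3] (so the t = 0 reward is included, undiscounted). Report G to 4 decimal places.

G = 4.1030

t=0: π = [0.2500, 0.4167, 0.3333], E[r] = 1.4167, γ^t·E[r] = 1.416667, running G = 1.416667
t=1: π = [0.3056, 0.4792, 0.2153], E[r] = 1.2153, γ^t·E[r] = 0.850694, running G = 2.267361
t=2: π = [0.3449, 0.4450, 0.2101], E[r] = 1.4647, γ^t·E[r] = 0.717703, running G = 2.985064
t=3: π = [0.3466, 0.4404, 0.2129], E[r] = 1.4911, γ^t·E[r] = 0.511440, running G = 3.496504
t=4: π = [0.3457, 0.4410, 0.2133], E[r] = 1.4863, γ^t·E[r] = 0.356872, running G = 3.853376
t=5: π = [0.3456, 0.4412, 0.2132], E[r] = 1.4852, γ^t·E[r] = 0.249621, running G = 4.102997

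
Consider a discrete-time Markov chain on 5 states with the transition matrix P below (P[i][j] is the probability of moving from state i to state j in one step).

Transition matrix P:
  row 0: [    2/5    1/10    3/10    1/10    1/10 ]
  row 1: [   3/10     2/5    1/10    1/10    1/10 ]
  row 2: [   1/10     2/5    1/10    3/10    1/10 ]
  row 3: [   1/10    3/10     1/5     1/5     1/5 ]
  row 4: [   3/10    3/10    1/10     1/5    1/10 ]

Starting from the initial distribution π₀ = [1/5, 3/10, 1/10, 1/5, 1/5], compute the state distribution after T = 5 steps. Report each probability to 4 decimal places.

t=0: π = [0.2000, 0.3000, 0.1000, 0.2000, 0.2000]
t=1: π = [0.2600, 0.3000, 0.1600, 0.1600, 0.1200]
t=2: π = [0.2620, 0.2940, 0.1680, 0.1600, 0.1160]
t=3: π = [0.2606, 0.2938, 0.1684, 0.1612, 0.1160]
t=4: π = [0.2601, 0.2941, 0.1682, 0.1614, 0.1161]
t=5: π = [0.2601, 0.2942, 0.1682, 0.1614, 0.1161]

π = [0.2601, 0.2942, 0.1682, 0.1614, 0.1161]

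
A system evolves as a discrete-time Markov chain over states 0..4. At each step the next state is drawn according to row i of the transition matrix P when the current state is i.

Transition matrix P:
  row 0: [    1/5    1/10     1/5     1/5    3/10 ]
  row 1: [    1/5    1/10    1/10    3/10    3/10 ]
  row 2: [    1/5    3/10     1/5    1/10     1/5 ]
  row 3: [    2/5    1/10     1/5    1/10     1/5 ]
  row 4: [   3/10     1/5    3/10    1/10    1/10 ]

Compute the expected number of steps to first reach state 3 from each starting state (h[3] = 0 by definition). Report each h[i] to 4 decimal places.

First-step conditioning: h[3] = 0; for i ≠ 3, h[i] = 1 + Σ_k P[i][k]·h[k].
  h[0] = 1 + 1/5·h[0] + 1/10·h[1] + 1/5·h[2] + 3/10·h[4]
  h[1] = 1 + 1/5·h[0] + 1/10·h[1] + 1/10·h[2] + 3/10·h[4]
  h[2] = 1 + 1/5·h[0] + 3/10·h[1] + 1/5·h[2] + 1/5·h[4]
  h[4] = 1 + 3/10·h[0] + 1/5·h[1] + 3/10·h[2] + 1/10·h[4]
Solving the 4×4 linear system over states ≠ 3 gives exactly h = [4110/709, 3670/709, 4400/709, 0, 4440/709] (h[3] = 0 is the target).

h = [5.7969, 5.1763, 6.2059, 0.0000, 6.2623]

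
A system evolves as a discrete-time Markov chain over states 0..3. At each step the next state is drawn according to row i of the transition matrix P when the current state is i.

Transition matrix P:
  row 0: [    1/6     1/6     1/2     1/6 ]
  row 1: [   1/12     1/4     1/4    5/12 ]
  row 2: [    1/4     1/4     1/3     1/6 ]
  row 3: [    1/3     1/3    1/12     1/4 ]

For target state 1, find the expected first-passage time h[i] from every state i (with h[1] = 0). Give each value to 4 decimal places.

First-step conditioning: h[1] = 0; for i ≠ 1, h[i] = 1 + Σ_k P[i][k]·h[k].
  h[0] = 1 + 1/6·h[0] + 1/2·h[2] + 1/6·h[3]
  h[2] = 1 + 1/4·h[0] + 1/3·h[2] + 1/6·h[3]
  h[3] = 1 + 1/3·h[0] + 1/12·h[2] + 1/4·h[3]
Solving the 3×3 linear system over states ≠ 1 gives exactly h = [22/5, 0, 143/35, 131/35] (h[1] = 0 is the target).

h = [4.4000, 0.0000, 4.0857, 3.7429]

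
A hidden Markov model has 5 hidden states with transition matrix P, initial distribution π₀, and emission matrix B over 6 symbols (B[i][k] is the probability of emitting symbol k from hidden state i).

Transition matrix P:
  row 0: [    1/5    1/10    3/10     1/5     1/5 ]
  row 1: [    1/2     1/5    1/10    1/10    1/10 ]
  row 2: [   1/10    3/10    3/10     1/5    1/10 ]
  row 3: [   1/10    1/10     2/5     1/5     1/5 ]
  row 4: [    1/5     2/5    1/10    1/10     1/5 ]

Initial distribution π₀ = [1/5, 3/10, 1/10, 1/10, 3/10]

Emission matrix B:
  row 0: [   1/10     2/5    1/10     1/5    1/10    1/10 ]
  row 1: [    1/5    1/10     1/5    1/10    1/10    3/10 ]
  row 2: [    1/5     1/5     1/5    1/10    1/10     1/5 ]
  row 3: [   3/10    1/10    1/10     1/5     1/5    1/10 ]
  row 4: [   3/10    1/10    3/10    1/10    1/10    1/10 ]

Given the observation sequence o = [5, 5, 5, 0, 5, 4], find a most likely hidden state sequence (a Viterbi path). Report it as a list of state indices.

t=0: δ = [2.000e-02, 9.000e-02, 2.000e-02, 1.000e-02, 3.000e-02]  (obs o_0=5)
t=1: δ = [4.500e-03, 5.400e-03, 1.800e-03, 9.000e-04, 9.000e-04]  ψ = [1, 1, 1, 1, 1]  (obs o_1=5)
t=2: δ = [2.700e-04, 3.240e-04, 2.700e-04, 9.000e-05, 9.000e-05]  ψ = [1, 1, 0, 0, 0]  (obs o_2=5)
t=3: δ = [1.620e-05, 1.620e-05, 1.620e-05, 1.620e-05, 1.620e-05]  ψ = [1, 2, 0, 0, 0]  (obs o_3=0)
t=4: δ = [8.100e-07, 1.944e-06, 1.296e-06, 3.240e-07, 3.240e-07]  ψ = [1, 4, 3, 0, 0]  (obs o_4=5)
t=5: δ = [9.720e-08, 3.888e-08, 3.888e-08, 5.184e-08, 1.944e-08]  ψ = [1, 1, 2, 2, 1]  (obs o_5=4)
backtrack: best end state = 0; path = [1, 1, 0, 4, 1, 0]

path = [1, 1, 0, 4, 1, 0]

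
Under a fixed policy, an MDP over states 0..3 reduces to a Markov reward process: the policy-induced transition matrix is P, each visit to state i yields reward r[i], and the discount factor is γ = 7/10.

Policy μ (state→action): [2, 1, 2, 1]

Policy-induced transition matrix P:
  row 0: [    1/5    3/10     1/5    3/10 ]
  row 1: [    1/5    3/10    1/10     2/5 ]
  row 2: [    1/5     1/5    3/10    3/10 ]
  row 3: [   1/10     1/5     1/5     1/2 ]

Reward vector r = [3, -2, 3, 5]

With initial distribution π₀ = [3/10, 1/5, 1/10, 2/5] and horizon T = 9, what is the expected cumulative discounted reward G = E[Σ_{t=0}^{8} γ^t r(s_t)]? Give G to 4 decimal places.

t=0: π = [0.3000, 0.2000, 0.1000, 0.4000], E[r] = 2.8000, γ^t·E[r] = 2.800000, running G = 2.800000
t=1: π = [0.1600, 0.2500, 0.1900, 0.4000], E[r] = 2.5500, γ^t·E[r] = 1.785000, running G = 4.585000
t=2: π = [0.1600, 0.2410, 0.1940, 0.4050], E[r] = 2.6050, γ^t·E[r] = 1.276450, running G = 5.861450
t=3: π = [0.1595, 0.2401, 0.1953, 0.4051], E[r] = 2.6097, γ^t·E[r] = 0.895127, running G = 6.756577
t=4: π = [0.1595, 0.2400, 0.1955, 0.4050], E[r] = 2.6103, γ^t·E[r] = 0.626723, running G = 7.383301
t=5: π = [0.1595, 0.2399, 0.1956, 0.4050], E[r] = 2.6103, γ^t·E[r] = 0.438710, running G = 7.822010
t=6: π = [0.1595, 0.2399, 0.1956, 0.4050], E[r] = 2.6103, γ^t·E[r] = 0.307096, running G = 8.129106
t=7: π = [0.1595, 0.2399, 0.1956, 0.4050], E[r] = 2.6103, γ^t·E[r] = 0.214967, running G = 8.344072
t=8: π = [0.1595, 0.2399, 0.1956, 0.4050], E[r] = 2.6103, γ^t·E[r] = 0.150477, running G = 8.494549

G = 8.4945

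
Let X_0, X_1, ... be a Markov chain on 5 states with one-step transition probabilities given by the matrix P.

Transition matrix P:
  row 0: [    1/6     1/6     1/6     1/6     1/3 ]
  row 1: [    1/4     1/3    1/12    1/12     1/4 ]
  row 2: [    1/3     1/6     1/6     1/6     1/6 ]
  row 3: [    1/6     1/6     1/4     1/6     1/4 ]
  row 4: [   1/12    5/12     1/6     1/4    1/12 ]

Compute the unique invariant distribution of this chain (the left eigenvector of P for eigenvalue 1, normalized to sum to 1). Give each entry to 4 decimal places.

Balance equations π_j = Σ_i π_i·P[i][j]:
  π_0 = 1/6·π_0 + 1/4·π_1 + 1/3·π_2 + 1/6·π_3 + 1/12·π_4
  π_1 = 1/6·π_0 + 1/3·π_1 + 1/6·π_2 + 1/6·π_3 + 5/12·π_4
  π_2 = 1/6·π_0 + 1/12·π_1 + 1/6·π_2 + 1/4·π_3 + 1/6·π_4
  π_3 = 1/6·π_0 + 1/12·π_1 + 1/6·π_2 + 1/6·π_3 + 1/4·π_4
  normalize: π_0 + π_1 + π_2 + π_3 + π_4 = 1
Solving the linear system gives exactly π = [53/269, 2924/11029, 1744/11029, 1794/11029, 2394/11029].

π = [0.1970, 0.2651, 0.1581, 0.1627, 0.2171]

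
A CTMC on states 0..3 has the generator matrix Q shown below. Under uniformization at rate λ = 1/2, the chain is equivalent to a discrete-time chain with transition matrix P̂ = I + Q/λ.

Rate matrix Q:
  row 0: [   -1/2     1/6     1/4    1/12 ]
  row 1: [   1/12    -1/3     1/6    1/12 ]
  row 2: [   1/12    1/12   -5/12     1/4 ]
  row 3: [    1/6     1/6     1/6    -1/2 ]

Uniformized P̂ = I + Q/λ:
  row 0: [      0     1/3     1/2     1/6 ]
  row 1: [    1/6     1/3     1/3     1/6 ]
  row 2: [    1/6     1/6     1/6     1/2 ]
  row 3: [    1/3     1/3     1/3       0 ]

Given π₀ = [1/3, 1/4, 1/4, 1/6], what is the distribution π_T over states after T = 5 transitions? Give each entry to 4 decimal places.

t=0: π = [0.3333, 0.2500, 0.2500, 0.1667]
t=1: π = [0.1389, 0.2917, 0.3472, 0.2222]
t=2: π = [0.1806, 0.2755, 0.2986, 0.2454]
t=3: π = [0.1775, 0.2836, 0.3137, 0.2253]
t=4: π = [0.1746, 0.2811, 0.3106, 0.2337]
t=5: π = [0.1765, 0.2816, 0.3107, 0.2313]

π = [0.1765, 0.2816, 0.3107, 0.2313]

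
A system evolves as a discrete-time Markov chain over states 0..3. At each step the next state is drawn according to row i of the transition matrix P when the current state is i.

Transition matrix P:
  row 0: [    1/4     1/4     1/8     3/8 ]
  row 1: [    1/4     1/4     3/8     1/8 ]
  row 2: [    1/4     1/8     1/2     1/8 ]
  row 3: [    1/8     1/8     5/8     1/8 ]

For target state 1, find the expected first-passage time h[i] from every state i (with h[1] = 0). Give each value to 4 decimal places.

First-step conditioning: h[1] = 0; for i ≠ 1, h[i] = 1 + Σ_k P[i][k]·h[k].
  h[0] = 1 + 1/4·h[0] + 1/8·h[2] + 3/8·h[3]
  h[2] = 1 + 1/4·h[0] + 1/2·h[2] + 1/8·h[3]
  h[3] = 1 + 1/8·h[0] + 5/8·h[2] + 1/8·h[3]
Solving the 3×3 linear system over states ≠ 1 gives exactly h = [464/81, 0, 176/27, 536/81] (h[1] = 0 is the target).

h = [5.7284, 0.0000, 6.5185, 6.6173]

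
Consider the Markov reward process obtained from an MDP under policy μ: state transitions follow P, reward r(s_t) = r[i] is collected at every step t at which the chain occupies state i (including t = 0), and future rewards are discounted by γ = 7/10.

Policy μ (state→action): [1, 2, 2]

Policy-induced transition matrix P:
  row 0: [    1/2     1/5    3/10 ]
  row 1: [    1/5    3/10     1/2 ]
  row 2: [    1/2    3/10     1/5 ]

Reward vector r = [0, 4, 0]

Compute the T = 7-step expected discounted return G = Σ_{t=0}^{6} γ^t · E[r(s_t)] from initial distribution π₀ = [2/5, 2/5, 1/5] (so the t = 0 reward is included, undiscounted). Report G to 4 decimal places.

t=0: π = [0.4000, 0.4000, 0.2000], E[r] = 1.6000, γ^t·E[r] = 1.600000, running G = 1.600000
t=1: π = [0.3800, 0.2600, 0.3600], E[r] = 1.0400, γ^t·E[r] = 0.728000, running G = 2.328000
t=2: π = [0.4220, 0.2620, 0.3160], E[r] = 1.0480, γ^t·E[r] = 0.513520, running G = 2.841520
t=3: π = [0.4214, 0.2578, 0.3208], E[r] = 1.0312, γ^t·E[r] = 0.353702, running G = 3.195222
t=4: π = [0.4227, 0.2579, 0.3195], E[r] = 1.0314, γ^t·E[r] = 0.247649, running G = 3.442870
t=5: π = [0.4226, 0.2577, 0.3196], E[r] = 1.0309, γ^t·E[r] = 0.173269, running G = 3.616140
t=6: π = [0.4227, 0.2577, 0.3196], E[r] = 1.0309, γ^t·E[r] = 0.121289, running G = 3.737429

G = 3.7374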